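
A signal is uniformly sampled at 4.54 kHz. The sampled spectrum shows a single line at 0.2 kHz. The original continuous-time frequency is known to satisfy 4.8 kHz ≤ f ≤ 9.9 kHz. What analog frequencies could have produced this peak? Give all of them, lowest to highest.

Frequencies that alias to 0.2 kHz are k·fs ± 0.2 kHz for integer k ≥ 0.
k=0: 0.2 kHz.
k=1: 4.34 kHz, 4.74 kHz.
k=2: 8.88 kHz, 9.28 kHz.
k=3: 13.42 kHz, 13.82 kHz.
Within [4.8 kHz, 9.9 kHz]: 8.88 kHz, 9.28 kHz.

8.88 kHz, 9.28 kHz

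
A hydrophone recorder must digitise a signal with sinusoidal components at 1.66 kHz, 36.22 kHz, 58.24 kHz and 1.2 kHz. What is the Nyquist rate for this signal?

Highest-frequency component: 58.24 kHz.
Nyquist rate = 2 × 58.24 kHz = 116.48 kHz.

116.48 kHz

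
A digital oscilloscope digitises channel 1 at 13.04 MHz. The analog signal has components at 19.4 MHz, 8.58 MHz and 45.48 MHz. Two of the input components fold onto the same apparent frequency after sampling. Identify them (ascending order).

19.4 MHz, 45.48 MHz

fs/2 = 6.52 MHz.
19.4 MHz mod fs = 6.36 MHz.
6.36 MHz ≤ fs/2 = 6.52 MHz, appears at 6.36 MHz.
8.58 MHz > fs/2 = 6.52 MHz, folds to fs − 8.58 MHz = 4.46 MHz.
45.48 MHz mod fs = 6.36 MHz.
6.36 MHz ≤ fs/2 = 6.52 MHz, appears at 6.36 MHz.
19.4 MHz and 45.48 MHz both map to 6.36 MHz.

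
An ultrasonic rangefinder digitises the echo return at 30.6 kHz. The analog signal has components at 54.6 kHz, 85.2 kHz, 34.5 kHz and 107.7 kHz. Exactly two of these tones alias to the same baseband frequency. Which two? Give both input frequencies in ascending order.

54.6 kHz, 85.2 kHz

fs/2 = 15.3 kHz.
54.6 kHz mod fs = 24 kHz.
24 kHz > fs/2 = 15.3 kHz, folds to fs − 24 kHz = 6.6 kHz.
85.2 kHz mod fs = 24 kHz.
24 kHz > fs/2 = 15.3 kHz, folds to fs − 24 kHz = 6.6 kHz.
34.5 kHz mod fs = 3.9 kHz.
3.9 kHz ≤ fs/2 = 15.3 kHz, appears at 3.9 kHz.
107.7 kHz mod fs = 15.9 kHz.
15.9 kHz > fs/2 = 15.3 kHz, folds to fs − 15.9 kHz = 14.7 kHz.
54.6 kHz and 85.2 kHz both map to 6.6 kHz.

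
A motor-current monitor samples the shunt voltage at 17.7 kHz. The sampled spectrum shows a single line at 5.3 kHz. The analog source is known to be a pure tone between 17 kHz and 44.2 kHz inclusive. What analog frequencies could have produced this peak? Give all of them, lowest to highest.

Frequencies that alias to 5.3 kHz are k·fs ± 5.3 kHz for integer k ≥ 0.
k=0: 5.3 kHz.
k=1: 12.4 kHz, 23 kHz.
k=2: 30.1 kHz, 40.7 kHz.
k=3: 47.8 kHz, 58.4 kHz.
Within [17 kHz, 44.2 kHz]: 23 kHz, 30.1 kHz, 40.7 kHz.

23 kHz, 30.1 kHz, 40.7 kHz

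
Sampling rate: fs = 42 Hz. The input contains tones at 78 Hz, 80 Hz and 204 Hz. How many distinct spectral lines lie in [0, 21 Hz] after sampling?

2

fs/2 = 21 Hz.
78 Hz mod fs = 36 Hz.
36 Hz > fs/2 = 21 Hz, folds to fs − 36 Hz = 6 Hz.
80 Hz mod fs = 38 Hz.
38 Hz > fs/2 = 21 Hz, folds to fs − 38 Hz = 4 Hz.
204 Hz mod fs = 36 Hz.
36 Hz > fs/2 = 21 Hz, folds to fs − 36 Hz = 6 Hz.
Distinct values: {4 Hz, 6 Hz} → 2.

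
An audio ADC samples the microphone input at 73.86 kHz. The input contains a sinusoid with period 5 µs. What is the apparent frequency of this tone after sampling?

21.58 kHz

T = 5 µs → f = 1/T = 200 kHz.
200 kHz mod fs = 52.28 kHz.
52.28 kHz > fs/2 = 36.93 kHz, folds to fs − 52.28 kHz = 21.58 kHz.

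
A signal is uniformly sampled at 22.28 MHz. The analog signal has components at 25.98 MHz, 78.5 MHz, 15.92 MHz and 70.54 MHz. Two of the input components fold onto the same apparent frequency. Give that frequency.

3.7 MHz

fs/2 = 11.14 MHz.
25.98 MHz mod fs = 3.7 MHz.
3.7 MHz ≤ fs/2 = 11.14 MHz, appears at 3.7 MHz.
78.5 MHz mod fs = 11.66 MHz.
11.66 MHz > fs/2 = 11.14 MHz, folds to fs − 11.66 MHz = 10.62 MHz.
15.92 MHz > fs/2 = 11.14 MHz, folds to fs − 15.92 MHz = 6.36 MHz.
70.54 MHz mod fs = 3.7 MHz.
3.7 MHz ≤ fs/2 = 11.14 MHz, appears at 3.7 MHz.
25.98 MHz and 70.54 MHz both map to 3.7 MHz.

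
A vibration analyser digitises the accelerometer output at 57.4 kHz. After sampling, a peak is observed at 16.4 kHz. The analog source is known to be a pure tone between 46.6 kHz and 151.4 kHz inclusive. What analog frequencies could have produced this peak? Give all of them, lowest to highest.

73.8 kHz, 98.4 kHz, 131.2 kHz

Frequencies that alias to 16.4 kHz are k·fs ± 16.4 kHz for integer k ≥ 0.
k=0: 16.4 kHz.
k=1: 41 kHz, 73.8 kHz.
k=2: 98.4 kHz, 131.2 kHz.
k=3: 155.8 kHz, 188.6 kHz.
Within [46.6 kHz, 151.4 kHz]: 73.8 kHz, 98.4 kHz, 131.2 kHz.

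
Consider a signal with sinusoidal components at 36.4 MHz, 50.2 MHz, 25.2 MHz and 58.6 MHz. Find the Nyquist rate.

Highest-frequency component: 58.6 MHz.
Nyquist rate = 2 × 58.6 MHz = 117.2 MHz.

117.2 MHz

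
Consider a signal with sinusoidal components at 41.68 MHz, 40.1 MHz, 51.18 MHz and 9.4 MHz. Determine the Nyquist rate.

Highest-frequency component: 51.18 MHz.
Nyquist rate = 2 × 51.18 MHz = 102.36 MHz.

102.36 MHz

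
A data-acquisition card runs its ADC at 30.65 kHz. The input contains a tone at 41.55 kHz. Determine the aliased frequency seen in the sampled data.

10.9 kHz

41.55 kHz mod fs = 10.9 kHz.
10.9 kHz ≤ fs/2 = 15.325 kHz, appears at 10.9 kHz.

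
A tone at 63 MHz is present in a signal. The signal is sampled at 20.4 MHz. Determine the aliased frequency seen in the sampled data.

1.8 MHz

63 MHz mod fs = 1.8 MHz.
1.8 MHz ≤ fs/2 = 10.2 MHz, appears at 1.8 MHz.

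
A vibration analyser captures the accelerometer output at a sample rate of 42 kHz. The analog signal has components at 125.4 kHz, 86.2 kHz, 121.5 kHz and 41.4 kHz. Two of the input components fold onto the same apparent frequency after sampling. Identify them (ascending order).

fs/2 = 21 kHz.
125.4 kHz mod fs = 41.4 kHz.
41.4 kHz > fs/2 = 21 kHz, folds to fs − 41.4 kHz = 0.6 kHz.
86.2 kHz mod fs = 2.2 kHz.
2.2 kHz ≤ fs/2 = 21 kHz, appears at 2.2 kHz.
121.5 kHz mod fs = 37.5 kHz.
37.5 kHz > fs/2 = 21 kHz, folds to fs − 37.5 kHz = 4.5 kHz.
41.4 kHz > fs/2 = 21 kHz, folds to fs − 41.4 kHz = 0.6 kHz.
41.4 kHz and 125.4 kHz both map to 0.6 kHz.

41.4 kHz, 125.4 kHz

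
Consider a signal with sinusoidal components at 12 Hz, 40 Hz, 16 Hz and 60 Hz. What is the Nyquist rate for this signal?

Highest-frequency component: 60 Hz.
Nyquist rate = 2 × 60 Hz = 120 Hz.

120 Hz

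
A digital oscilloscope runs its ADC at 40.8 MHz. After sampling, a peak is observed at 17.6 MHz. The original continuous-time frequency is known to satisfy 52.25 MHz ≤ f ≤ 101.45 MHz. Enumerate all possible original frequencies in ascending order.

58.4 MHz, 64 MHz, 99.2 MHz

Frequencies that alias to 17.6 MHz are k·fs ± 17.6 MHz for integer k ≥ 0.
k=0: 17.6 MHz.
k=1: 23.2 MHz, 58.4 MHz.
k=2: 64 MHz, 99.2 MHz.
k=3: 104.8 MHz, 140 MHz.
Within [52.25 MHz, 101.45 MHz]: 58.4 MHz, 64 MHz, 99.2 MHz.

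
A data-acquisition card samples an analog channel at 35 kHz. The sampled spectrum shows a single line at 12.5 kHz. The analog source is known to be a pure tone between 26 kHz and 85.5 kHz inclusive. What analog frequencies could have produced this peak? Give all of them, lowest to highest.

Frequencies that alias to 12.5 kHz are k·fs ± 12.5 kHz for integer k ≥ 0.
k=0: 12.5 kHz.
k=1: 22.5 kHz, 47.5 kHz.
k=2: 57.5 kHz, 82.5 kHz.
k=3: 92.5 kHz, 117.5 kHz.
Within [26 kHz, 85.5 kHz]: 47.5 kHz, 57.5 kHz, 82.5 kHz.

47.5 kHz, 57.5 kHz, 82.5 kHz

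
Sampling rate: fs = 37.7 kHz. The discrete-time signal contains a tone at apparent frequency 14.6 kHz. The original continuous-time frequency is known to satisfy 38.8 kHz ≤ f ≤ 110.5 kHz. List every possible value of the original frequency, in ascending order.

Frequencies that alias to 14.6 kHz are k·fs ± 14.6 kHz for integer k ≥ 0.
k=0: 14.6 kHz.
k=1: 23.1 kHz, 52.3 kHz.
k=2: 60.8 kHz, 90 kHz.
k=3: 98.5 kHz, 127.7 kHz.
k=4: 136.2 kHz, 165.4 kHz.
Within [38.8 kHz, 110.5 kHz]: 52.3 kHz, 60.8 kHz, 90 kHz, 98.5 kHz.

52.3 kHz, 60.8 kHz, 90 kHz, 98.5 kHz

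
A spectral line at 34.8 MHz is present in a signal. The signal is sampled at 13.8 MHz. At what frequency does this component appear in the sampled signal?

6.6 MHz

34.8 MHz mod fs = 7.2 MHz.
7.2 MHz > fs/2 = 6.9 MHz, folds to fs − 7.2 MHz = 6.6 MHz.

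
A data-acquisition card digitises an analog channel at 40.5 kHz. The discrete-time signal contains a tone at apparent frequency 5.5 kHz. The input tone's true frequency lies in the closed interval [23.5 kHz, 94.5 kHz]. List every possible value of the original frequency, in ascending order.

Frequencies that alias to 5.5 kHz are k·fs ± 5.5 kHz for integer k ≥ 0.
k=0: 5.5 kHz.
k=1: 35 kHz, 46 kHz.
k=2: 75.5 kHz, 86.5 kHz.
k=3: 116 kHz, 127 kHz.
Within [23.5 kHz, 94.5 kHz]: 35 kHz, 46 kHz, 75.5 kHz, 86.5 kHz.

35 kHz, 46 kHz, 75.5 kHz, 86.5 kHz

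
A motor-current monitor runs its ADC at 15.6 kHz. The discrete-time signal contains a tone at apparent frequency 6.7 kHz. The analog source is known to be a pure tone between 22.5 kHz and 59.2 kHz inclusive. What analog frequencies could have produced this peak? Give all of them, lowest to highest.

24.5 kHz, 37.9 kHz, 40.1 kHz, 53.5 kHz, 55.7 kHz

Frequencies that alias to 6.7 kHz are k·fs ± 6.7 kHz for integer k ≥ 0.
k=0: 6.7 kHz.
k=1: 8.9 kHz, 22.3 kHz.
k=2: 24.5 kHz, 37.9 kHz.
k=3: 40.1 kHz, 53.5 kHz.
k=4: 55.7 kHz, 69.1 kHz.
k=5: 71.3 kHz, 84.7 kHz.
Within [22.5 kHz, 59.2 kHz]: 24.5 kHz, 37.9 kHz, 40.1 kHz, 53.5 kHz, 55.7 kHz.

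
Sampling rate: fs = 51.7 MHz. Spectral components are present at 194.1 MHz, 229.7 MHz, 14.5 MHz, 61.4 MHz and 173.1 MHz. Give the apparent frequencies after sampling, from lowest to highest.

9.7 MHz, 12.7 MHz, 14.5 MHz, 18 MHz, 22.9 MHz

fs/2 = 25.85 MHz.
194.1 MHz mod fs = 39 MHz.
39 MHz > fs/2 = 25.85 MHz, folds to fs − 39 MHz = 12.7 MHz.
229.7 MHz mod fs = 22.9 MHz.
22.9 MHz ≤ fs/2 = 25.85 MHz, appears at 22.9 MHz.
14.5 MHz ≤ fs/2 = 25.85 MHz, passes unchanged.
61.4 MHz mod fs = 9.7 MHz.
9.7 MHz ≤ fs/2 = 25.85 MHz, appears at 9.7 MHz.
173.1 MHz mod fs = 18 MHz.
18 MHz ≤ fs/2 = 25.85 MHz, appears at 18 MHz.
Distinct values: {9.7 MHz, 12.7 MHz, 14.5 MHz, 18 MHz, 22.9 MHz}.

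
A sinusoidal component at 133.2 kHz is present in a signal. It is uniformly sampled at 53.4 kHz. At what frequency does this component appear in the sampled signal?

26.4 kHz

133.2 kHz mod fs = 26.4 kHz.
26.4 kHz ≤ fs/2 = 26.7 kHz, appears at 26.4 kHz.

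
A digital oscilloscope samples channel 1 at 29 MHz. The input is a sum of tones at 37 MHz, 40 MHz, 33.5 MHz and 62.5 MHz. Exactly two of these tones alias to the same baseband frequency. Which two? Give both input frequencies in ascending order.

33.5 MHz, 62.5 MHz

fs/2 = 14.5 MHz.
37 MHz mod fs = 8 MHz.
8 MHz ≤ fs/2 = 14.5 MHz, appears at 8 MHz.
40 MHz mod fs = 11 MHz.
11 MHz ≤ fs/2 = 14.5 MHz, appears at 11 MHz.
33.5 MHz mod fs = 4.5 MHz.
4.5 MHz ≤ fs/2 = 14.5 MHz, appears at 4.5 MHz.
62.5 MHz mod fs = 4.5 MHz.
4.5 MHz ≤ fs/2 = 14.5 MHz, appears at 4.5 MHz.
33.5 MHz and 62.5 MHz both map to 4.5 MHz.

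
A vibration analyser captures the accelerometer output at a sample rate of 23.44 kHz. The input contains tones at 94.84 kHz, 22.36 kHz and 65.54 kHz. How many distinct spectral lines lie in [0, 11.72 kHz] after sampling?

2

fs/2 = 11.72 kHz.
94.84 kHz mod fs = 1.08 kHz.
1.08 kHz ≤ fs/2 = 11.72 kHz, appears at 1.08 kHz.
22.36 kHz > fs/2 = 11.72 kHz, folds to fs − 22.36 kHz = 1.08 kHz.
65.54 kHz mod fs = 18.66 kHz.
18.66 kHz > fs/2 = 11.72 kHz, folds to fs − 18.66 kHz = 4.78 kHz.
Distinct values: {1.08 kHz, 4.78 kHz} → 2.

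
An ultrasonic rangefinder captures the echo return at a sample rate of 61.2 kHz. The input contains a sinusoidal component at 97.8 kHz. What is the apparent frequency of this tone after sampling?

24.6 kHz

97.8 kHz mod fs = 36.6 kHz.
36.6 kHz > fs/2 = 30.6 kHz, folds to fs − 36.6 kHz = 24.6 kHz.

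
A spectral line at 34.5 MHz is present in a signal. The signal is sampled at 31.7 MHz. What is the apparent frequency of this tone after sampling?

2.8 MHz

34.5 MHz mod fs = 2.8 MHz.
2.8 MHz ≤ fs/2 = 15.85 MHz, appears at 2.8 MHz.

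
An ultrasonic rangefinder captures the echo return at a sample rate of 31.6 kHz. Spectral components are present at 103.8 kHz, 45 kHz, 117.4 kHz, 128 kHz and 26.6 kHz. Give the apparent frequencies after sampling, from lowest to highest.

1.6 kHz, 5 kHz, 9 kHz, 13.4 kHz

fs/2 = 15.8 kHz.
103.8 kHz mod fs = 9 kHz.
9 kHz ≤ fs/2 = 15.8 kHz, appears at 9 kHz.
45 kHz mod fs = 13.4 kHz.
13.4 kHz ≤ fs/2 = 15.8 kHz, appears at 13.4 kHz.
117.4 kHz mod fs = 22.6 kHz.
22.6 kHz > fs/2 = 15.8 kHz, folds to fs − 22.6 kHz = 9 kHz.
128 kHz mod fs = 1.6 kHz.
1.6 kHz ≤ fs/2 = 15.8 kHz, appears at 1.6 kHz.
26.6 kHz > fs/2 = 15.8 kHz, folds to fs − 26.6 kHz = 5 kHz.
Distinct values: {1.6 kHz, 5 kHz, 9 kHz, 13.4 kHz}.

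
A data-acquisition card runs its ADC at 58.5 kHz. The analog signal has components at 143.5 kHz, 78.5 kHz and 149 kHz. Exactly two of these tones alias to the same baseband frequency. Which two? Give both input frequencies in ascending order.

143.5 kHz, 149 kHz

fs/2 = 29.25 kHz.
143.5 kHz mod fs = 26.5 kHz.
26.5 kHz ≤ fs/2 = 29.25 kHz, appears at 26.5 kHz.
78.5 kHz mod fs = 20 kHz.
20 kHz ≤ fs/2 = 29.25 kHz, appears at 20 kHz.
149 kHz mod fs = 32 kHz.
32 kHz > fs/2 = 29.25 kHz, folds to fs − 32 kHz = 26.5 kHz.
143.5 kHz and 149 kHz both map to 26.5 kHz.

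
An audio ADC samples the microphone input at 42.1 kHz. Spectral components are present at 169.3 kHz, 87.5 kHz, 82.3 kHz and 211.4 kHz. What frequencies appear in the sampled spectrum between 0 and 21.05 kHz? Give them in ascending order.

0.9 kHz, 1.9 kHz, 3.3 kHz

fs/2 = 21.05 kHz.
169.3 kHz mod fs = 0.9 kHz.
0.9 kHz ≤ fs/2 = 21.05 kHz, appears at 0.9 kHz.
87.5 kHz mod fs = 3.3 kHz.
3.3 kHz ≤ fs/2 = 21.05 kHz, appears at 3.3 kHz.
82.3 kHz mod fs = 40.2 kHz.
40.2 kHz > fs/2 = 21.05 kHz, folds to fs − 40.2 kHz = 1.9 kHz.
211.4 kHz mod fs = 0.9 kHz.
0.9 kHz ≤ fs/2 = 21.05 kHz, appears at 0.9 kHz.
Distinct values: {0.9 kHz, 1.9 kHz, 3.3 kHz}.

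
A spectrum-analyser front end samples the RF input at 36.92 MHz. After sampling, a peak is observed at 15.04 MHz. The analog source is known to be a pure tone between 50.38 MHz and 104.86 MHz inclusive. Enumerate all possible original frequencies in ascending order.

51.96 MHz, 58.8 MHz, 88.88 MHz, 95.72 MHz

Frequencies that alias to 15.04 MHz are k·fs ± 15.04 MHz for integer k ≥ 0.
k=0: 15.04 MHz.
k=1: 21.88 MHz, 51.96 MHz.
k=2: 58.8 MHz, 88.88 MHz.
k=3: 95.72 MHz, 125.8 MHz.
k=4: 132.64 MHz, 162.72 MHz.
Within [50.38 MHz, 104.86 MHz]: 51.96 MHz, 58.8 MHz, 88.88 MHz, 95.72 MHz.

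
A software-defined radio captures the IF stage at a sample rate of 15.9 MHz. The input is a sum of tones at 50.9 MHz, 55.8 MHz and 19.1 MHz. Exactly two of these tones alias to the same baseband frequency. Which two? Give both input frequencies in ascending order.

19.1 MHz, 50.9 MHz

fs/2 = 7.95 MHz.
50.9 MHz mod fs = 3.2 MHz.
3.2 MHz ≤ fs/2 = 7.95 MHz, appears at 3.2 MHz.
55.8 MHz mod fs = 8.1 MHz.
8.1 MHz > fs/2 = 7.95 MHz, folds to fs − 8.1 MHz = 7.8 MHz.
19.1 MHz mod fs = 3.2 MHz.
3.2 MHz ≤ fs/2 = 7.95 MHz, appears at 3.2 MHz.
19.1 MHz and 50.9 MHz both map to 3.2 MHz.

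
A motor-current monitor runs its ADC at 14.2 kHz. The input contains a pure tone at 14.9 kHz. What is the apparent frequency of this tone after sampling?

0.7 kHz

14.9 kHz mod fs = 0.7 kHz.
0.7 kHz ≤ fs/2 = 7.1 kHz, appears at 0.7 kHz.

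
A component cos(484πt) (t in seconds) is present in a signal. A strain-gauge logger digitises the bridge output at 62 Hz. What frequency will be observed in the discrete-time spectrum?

6 Hz

ω = 484π rad/s → f = ω/(2π) = 242 Hz.
242 Hz mod fs = 56 Hz.
56 Hz > fs/2 = 31 Hz, folds to fs − 56 Hz = 6 Hz.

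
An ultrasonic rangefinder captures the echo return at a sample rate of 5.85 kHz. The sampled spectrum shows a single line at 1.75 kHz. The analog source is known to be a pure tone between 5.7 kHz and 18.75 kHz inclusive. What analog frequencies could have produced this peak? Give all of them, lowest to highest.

Frequencies that alias to 1.75 kHz are k·fs ± 1.75 kHz for integer k ≥ 0.
k=0: 1.75 kHz.
k=1: 4.1 kHz, 7.6 kHz.
k=2: 9.95 kHz, 13.45 kHz.
k=3: 15.8 kHz, 19.3 kHz.
k=4: 21.65 kHz, 25.15 kHz.
Within [5.7 kHz, 18.75 kHz]: 7.6 kHz, 9.95 kHz, 13.45 kHz, 15.8 kHz.

7.6 kHz, 9.95 kHz, 13.45 kHz, 15.8 kHz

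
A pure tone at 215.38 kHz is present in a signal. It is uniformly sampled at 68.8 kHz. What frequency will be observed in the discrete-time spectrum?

8.98 kHz

215.38 kHz mod fs = 8.98 kHz.
8.98 kHz ≤ fs/2 = 34.4 kHz, appears at 8.98 kHz.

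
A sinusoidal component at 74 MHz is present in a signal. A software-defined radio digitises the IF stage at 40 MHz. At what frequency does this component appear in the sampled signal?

74 MHz mod fs = 34 MHz.
34 MHz > fs/2 = 20 MHz, folds to fs − 34 MHz = 6 MHz.

6 MHz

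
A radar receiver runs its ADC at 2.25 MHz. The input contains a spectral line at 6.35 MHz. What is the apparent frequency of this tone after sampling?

0.4 MHz

6.35 MHz mod fs = 1.85 MHz.
1.85 MHz > fs/2 = 1.125 MHz, folds to fs − 1.85 MHz = 0.4 MHz.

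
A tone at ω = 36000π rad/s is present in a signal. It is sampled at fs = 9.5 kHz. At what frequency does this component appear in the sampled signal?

1 kHz

ω = 36000π rad/s → f = ω/(2π) = 18000 Hz = 18 kHz.
18 kHz mod fs = 8.5 kHz.
8.5 kHz > fs/2 = 4.75 kHz, folds to fs − 8.5 kHz = 1 kHz.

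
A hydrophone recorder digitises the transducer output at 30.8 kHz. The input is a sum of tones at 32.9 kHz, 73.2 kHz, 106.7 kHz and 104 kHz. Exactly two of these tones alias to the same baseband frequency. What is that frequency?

fs/2 = 15.4 kHz.
32.9 kHz mod fs = 2.1 kHz.
2.1 kHz ≤ fs/2 = 15.4 kHz, appears at 2.1 kHz.
73.2 kHz mod fs = 11.6 kHz.
11.6 kHz ≤ fs/2 = 15.4 kHz, appears at 11.6 kHz.
106.7 kHz mod fs = 14.3 kHz.
14.3 kHz ≤ fs/2 = 15.4 kHz, appears at 14.3 kHz.
104 kHz mod fs = 11.6 kHz.
11.6 kHz ≤ fs/2 = 15.4 kHz, appears at 11.6 kHz.
73.2 kHz and 104 kHz both map to 11.6 kHz.

11.6 kHz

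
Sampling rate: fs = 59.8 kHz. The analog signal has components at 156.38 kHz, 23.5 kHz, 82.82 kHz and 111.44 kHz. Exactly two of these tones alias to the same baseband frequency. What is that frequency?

fs/2 = 29.9 kHz.
156.38 kHz mod fs = 36.78 kHz.
36.78 kHz > fs/2 = 29.9 kHz, folds to fs − 36.78 kHz = 23.02 kHz.
23.5 kHz ≤ fs/2 = 29.9 kHz, passes unchanged.
82.82 kHz mod fs = 23.02 kHz.
23.02 kHz ≤ fs/2 = 29.9 kHz, appears at 23.02 kHz.
111.44 kHz mod fs = 51.64 kHz.
51.64 kHz > fs/2 = 29.9 kHz, folds to fs − 51.64 kHz = 8.16 kHz.
82.82 kHz and 156.38 kHz both map to 23.02 kHz.

23.02 kHz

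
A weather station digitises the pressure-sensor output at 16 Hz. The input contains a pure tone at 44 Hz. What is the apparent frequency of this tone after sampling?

4 Hz

44 Hz mod fs = 12 Hz.
12 Hz > fs/2 = 8 Hz, folds to fs − 12 Hz = 4 Hz.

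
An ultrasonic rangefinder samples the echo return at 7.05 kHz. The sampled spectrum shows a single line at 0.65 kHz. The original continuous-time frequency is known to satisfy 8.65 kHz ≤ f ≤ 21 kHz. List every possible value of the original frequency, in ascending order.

13.45 kHz, 14.75 kHz, 20.5 kHz

Frequencies that alias to 0.65 kHz are k·fs ± 0.65 kHz for integer k ≥ 0.
k=0: 0.65 kHz.
k=1: 6.4 kHz, 7.7 kHz.
k=2: 13.45 kHz, 14.75 kHz.
k=3: 20.5 kHz, 21.8 kHz.
k=4: 27.55 kHz, 28.85 kHz.
Within [8.65 kHz, 21 kHz]: 13.45 kHz, 14.75 kHz, 20.5 kHz.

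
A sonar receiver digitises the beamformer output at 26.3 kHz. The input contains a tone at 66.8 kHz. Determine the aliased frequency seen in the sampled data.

66.8 kHz mod fs = 14.2 kHz.
14.2 kHz > fs/2 = 13.15 kHz, folds to fs − 14.2 kHz = 12.1 kHz.

12.1 kHz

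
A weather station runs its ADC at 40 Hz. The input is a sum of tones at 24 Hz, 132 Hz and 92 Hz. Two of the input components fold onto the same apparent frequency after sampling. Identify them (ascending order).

92 Hz, 132 Hz

fs/2 = 20 Hz.
24 Hz > fs/2 = 20 Hz, folds to fs − 24 Hz = 16 Hz.
132 Hz mod fs = 12 Hz.
12 Hz ≤ fs/2 = 20 Hz, appears at 12 Hz.
92 Hz mod fs = 12 Hz.
12 Hz ≤ fs/2 = 20 Hz, appears at 12 Hz.
92 Hz and 132 Hz both map to 12 Hz.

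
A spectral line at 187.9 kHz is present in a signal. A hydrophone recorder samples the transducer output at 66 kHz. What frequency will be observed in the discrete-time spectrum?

10.1 kHz

187.9 kHz mod fs = 55.9 kHz.
55.9 kHz > fs/2 = 33 kHz, folds to fs − 55.9 kHz = 10.1 kHz.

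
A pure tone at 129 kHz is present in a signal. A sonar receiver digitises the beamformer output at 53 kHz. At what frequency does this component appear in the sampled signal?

23 kHz

129 kHz mod fs = 23 kHz.
23 kHz ≤ fs/2 = 26.5 kHz, appears at 23 kHz.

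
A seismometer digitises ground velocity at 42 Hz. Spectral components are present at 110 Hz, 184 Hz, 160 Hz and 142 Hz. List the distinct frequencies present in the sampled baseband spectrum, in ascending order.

fs/2 = 21 Hz.
110 Hz mod fs = 26 Hz.
26 Hz > fs/2 = 21 Hz, folds to fs − 26 Hz = 16 Hz.
184 Hz mod fs = 16 Hz.
16 Hz ≤ fs/2 = 21 Hz, appears at 16 Hz.
160 Hz mod fs = 34 Hz.
34 Hz > fs/2 = 21 Hz, folds to fs − 34 Hz = 8 Hz.
142 Hz mod fs = 16 Hz.
16 Hz ≤ fs/2 = 21 Hz, appears at 16 Hz.
Distinct values: {8 Hz, 16 Hz}.

8 Hz, 16 Hz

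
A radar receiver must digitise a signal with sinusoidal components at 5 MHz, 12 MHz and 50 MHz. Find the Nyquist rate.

100 MHz

Highest-frequency component: 50 MHz.
Nyquist rate = 2 × 50 MHz = 100 MHz.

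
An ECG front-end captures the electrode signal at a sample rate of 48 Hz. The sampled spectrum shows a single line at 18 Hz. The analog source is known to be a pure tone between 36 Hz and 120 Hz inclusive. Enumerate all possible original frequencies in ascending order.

66 Hz, 78 Hz, 114 Hz

Frequencies that alias to 18 Hz are k·fs ± 18 Hz for integer k ≥ 0.
k=0: 18 Hz.
k=1: 30 Hz, 66 Hz.
k=2: 78 Hz, 114 Hz.
k=3: 126 Hz, 162 Hz.
Within [36 Hz, 120 Hz]: 66 Hz, 78 Hz, 114 Hz.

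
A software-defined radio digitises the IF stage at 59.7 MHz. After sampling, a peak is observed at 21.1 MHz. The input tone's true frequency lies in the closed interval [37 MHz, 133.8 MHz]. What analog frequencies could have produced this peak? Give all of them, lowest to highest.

38.6 MHz, 80.8 MHz, 98.3 MHz

Frequencies that alias to 21.1 MHz are k·fs ± 21.1 MHz for integer k ≥ 0.
k=0: 21.1 MHz.
k=1: 38.6 MHz, 80.8 MHz.
k=2: 98.3 MHz, 140.5 MHz.
k=3: 158 MHz, 200.2 MHz.
Within [37 MHz, 133.8 MHz]: 38.6 MHz, 80.8 MHz, 98.3 MHz.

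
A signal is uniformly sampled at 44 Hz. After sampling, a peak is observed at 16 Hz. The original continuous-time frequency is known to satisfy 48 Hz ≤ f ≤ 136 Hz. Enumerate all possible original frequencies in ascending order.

60 Hz, 72 Hz, 104 Hz, 116 Hz

Frequencies that alias to 16 Hz are k·fs ± 16 Hz for integer k ≥ 0.
k=0: 16 Hz.
k=1: 28 Hz, 60 Hz.
k=2: 72 Hz, 104 Hz.
k=3: 116 Hz, 148 Hz.
k=4: 160 Hz, 192 Hz.
Within [48 Hz, 136 Hz]: 60 Hz, 72 Hz, 104 Hz, 116 Hz.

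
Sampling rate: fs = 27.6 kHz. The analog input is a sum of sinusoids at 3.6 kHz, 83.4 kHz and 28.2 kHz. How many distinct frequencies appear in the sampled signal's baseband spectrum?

fs/2 = 13.8 kHz.
3.6 kHz ≤ fs/2 = 13.8 kHz, passes unchanged.
83.4 kHz mod fs = 0.6 kHz.
0.6 kHz ≤ fs/2 = 13.8 kHz, appears at 0.6 kHz.
28.2 kHz mod fs = 0.6 kHz.
0.6 kHz ≤ fs/2 = 13.8 kHz, appears at 0.6 kHz.
Distinct values: {0.6 kHz, 3.6 kHz} → 2.

2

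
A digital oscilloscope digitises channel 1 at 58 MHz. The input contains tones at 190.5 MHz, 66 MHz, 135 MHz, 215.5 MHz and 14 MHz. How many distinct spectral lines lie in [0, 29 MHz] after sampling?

fs/2 = 29 MHz.
190.5 MHz mod fs = 16.5 MHz.
16.5 MHz ≤ fs/2 = 29 MHz, appears at 16.5 MHz.
66 MHz mod fs = 8 MHz.
8 MHz ≤ fs/2 = 29 MHz, appears at 8 MHz.
135 MHz mod fs = 19 MHz.
19 MHz ≤ fs/2 = 29 MHz, appears at 19 MHz.
215.5 MHz mod fs = 41.5 MHz.
41.5 MHz > fs/2 = 29 MHz, folds to fs − 41.5 MHz = 16.5 MHz.
14 MHz ≤ fs/2 = 29 MHz, passes unchanged.
Distinct values: {8 MHz, 14 MHz, 16.5 MHz, 19 MHz} → 4.

4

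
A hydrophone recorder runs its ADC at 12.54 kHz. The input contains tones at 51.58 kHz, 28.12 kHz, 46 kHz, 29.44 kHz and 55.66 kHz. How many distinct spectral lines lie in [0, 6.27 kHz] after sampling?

fs/2 = 6.27 kHz.
51.58 kHz mod fs = 1.42 kHz.
1.42 kHz ≤ fs/2 = 6.27 kHz, appears at 1.42 kHz.
28.12 kHz mod fs = 3.04 kHz.
3.04 kHz ≤ fs/2 = 6.27 kHz, appears at 3.04 kHz.
46 kHz mod fs = 8.38 kHz.
8.38 kHz > fs/2 = 6.27 kHz, folds to fs − 8.38 kHz = 4.16 kHz.
29.44 kHz mod fs = 4.36 kHz.
4.36 kHz ≤ fs/2 = 6.27 kHz, appears at 4.36 kHz.
55.66 kHz mod fs = 5.5 kHz.
5.5 kHz ≤ fs/2 = 6.27 kHz, appears at 5.5 kHz.
Distinct values: {1.42 kHz, 3.04 kHz, 4.16 kHz, 4.36 kHz, 5.5 kHz} → 5.

5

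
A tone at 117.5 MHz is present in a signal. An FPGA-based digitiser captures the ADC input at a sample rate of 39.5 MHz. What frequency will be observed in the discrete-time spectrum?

117.5 MHz mod fs = 38.5 MHz.
38.5 MHz > fs/2 = 19.75 MHz, folds to fs − 38.5 MHz = 1 MHz.

1 MHz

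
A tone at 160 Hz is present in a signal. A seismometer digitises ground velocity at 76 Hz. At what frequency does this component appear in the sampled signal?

160 Hz mod fs = 8 Hz.
8 Hz ≤ fs/2 = 38 Hz, appears at 8 Hz.

8 Hz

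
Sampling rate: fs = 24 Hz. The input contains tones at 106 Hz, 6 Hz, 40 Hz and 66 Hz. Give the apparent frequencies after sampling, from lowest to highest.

fs/2 = 12 Hz.
106 Hz mod fs = 10 Hz.
10 Hz ≤ fs/2 = 12 Hz, appears at 10 Hz.
6 Hz ≤ fs/2 = 12 Hz, passes unchanged.
40 Hz mod fs = 16 Hz.
16 Hz > fs/2 = 12 Hz, folds to fs − 16 Hz = 8 Hz.
66 Hz mod fs = 18 Hz.
18 Hz > fs/2 = 12 Hz, folds to fs − 18 Hz = 6 Hz.
Distinct values: {6 Hz, 8 Hz, 10 Hz}.

6 Hz, 8 Hz, 10 Hz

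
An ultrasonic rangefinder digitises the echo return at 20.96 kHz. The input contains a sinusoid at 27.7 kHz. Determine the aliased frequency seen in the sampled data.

6.74 kHz

27.7 kHz mod fs = 6.74 kHz.
6.74 kHz ≤ fs/2 = 10.48 kHz, appears at 6.74 kHz.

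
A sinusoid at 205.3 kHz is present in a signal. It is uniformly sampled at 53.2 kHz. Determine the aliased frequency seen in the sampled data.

205.3 kHz mod fs = 45.7 kHz.
45.7 kHz > fs/2 = 26.6 kHz, folds to fs − 45.7 kHz = 7.5 kHz.

7.5 kHz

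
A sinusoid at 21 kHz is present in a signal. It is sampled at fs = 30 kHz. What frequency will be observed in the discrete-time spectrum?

21 kHz > fs/2 = 15 kHz, folds to fs − 21 kHz = 9 kHz.

9 kHz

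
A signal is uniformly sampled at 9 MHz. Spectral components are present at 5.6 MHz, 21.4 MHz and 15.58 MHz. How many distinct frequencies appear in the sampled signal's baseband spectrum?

2

fs/2 = 4.5 MHz.
5.6 MHz > fs/2 = 4.5 MHz, folds to fs − 5.6 MHz = 3.4 MHz.
21.4 MHz mod fs = 3.4 MHz.
3.4 MHz ≤ fs/2 = 4.5 MHz, appears at 3.4 MHz.
15.58 MHz mod fs = 6.58 MHz.
6.58 MHz > fs/2 = 4.5 MHz, folds to fs − 6.58 MHz = 2.42 MHz.
Distinct values: {2.42 MHz, 3.4 MHz} → 2.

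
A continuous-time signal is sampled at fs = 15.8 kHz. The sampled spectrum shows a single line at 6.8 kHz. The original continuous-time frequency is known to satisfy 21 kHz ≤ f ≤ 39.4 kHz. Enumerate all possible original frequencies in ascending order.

22.6 kHz, 24.8 kHz, 38.4 kHz

Frequencies that alias to 6.8 kHz are k·fs ± 6.8 kHz for integer k ≥ 0.
k=0: 6.8 kHz.
k=1: 9 kHz, 22.6 kHz.
k=2: 24.8 kHz, 38.4 kHz.
k=3: 40.6 kHz, 54.2 kHz.
Within [21 kHz, 39.4 kHz]: 22.6 kHz, 24.8 kHz, 38.4 kHz.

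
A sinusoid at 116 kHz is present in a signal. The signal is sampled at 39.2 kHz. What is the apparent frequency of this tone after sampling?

1.6 kHz

116 kHz mod fs = 37.6 kHz.
37.6 kHz > fs/2 = 19.6 kHz, folds to fs − 37.6 kHz = 1.6 kHz.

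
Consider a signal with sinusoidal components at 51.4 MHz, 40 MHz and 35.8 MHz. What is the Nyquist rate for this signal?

102.8 MHz

Highest-frequency component: 51.4 MHz.
Nyquist rate = 2 × 51.4 MHz = 102.8 MHz.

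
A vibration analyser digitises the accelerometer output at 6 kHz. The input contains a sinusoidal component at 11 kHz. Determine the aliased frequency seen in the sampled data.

11 kHz mod fs = 5 kHz.
5 kHz > fs/2 = 3 kHz, folds to fs − 5 kHz = 1 kHz.

1 kHz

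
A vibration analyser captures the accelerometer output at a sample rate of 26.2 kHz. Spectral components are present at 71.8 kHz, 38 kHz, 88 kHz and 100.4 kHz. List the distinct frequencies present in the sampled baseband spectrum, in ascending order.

4.4 kHz, 6.8 kHz, 9.4 kHz, 11.8 kHz

fs/2 = 13.1 kHz.
71.8 kHz mod fs = 19.4 kHz.
19.4 kHz > fs/2 = 13.1 kHz, folds to fs − 19.4 kHz = 6.8 kHz.
38 kHz mod fs = 11.8 kHz.
11.8 kHz ≤ fs/2 = 13.1 kHz, appears at 11.8 kHz.
88 kHz mod fs = 9.4 kHz.
9.4 kHz ≤ fs/2 = 13.1 kHz, appears at 9.4 kHz.
100.4 kHz mod fs = 21.8 kHz.
21.8 kHz > fs/2 = 13.1 kHz, folds to fs − 21.8 kHz = 4.4 kHz.
Distinct values: {4.4 kHz, 6.8 kHz, 9.4 kHz, 11.8 kHz}.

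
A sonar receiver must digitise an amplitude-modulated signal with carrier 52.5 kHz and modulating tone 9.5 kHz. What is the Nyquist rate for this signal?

124 kHz

AM sidebands sit at fc ± fm = 43 kHz and 62 kHz.
Highest-frequency component: 62 kHz.
Nyquist rate = 2 × 62 kHz = 124 kHz.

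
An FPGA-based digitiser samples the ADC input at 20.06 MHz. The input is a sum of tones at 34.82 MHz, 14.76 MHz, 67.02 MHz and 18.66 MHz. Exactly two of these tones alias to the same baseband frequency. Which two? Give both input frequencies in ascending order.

14.76 MHz, 34.82 MHz

fs/2 = 10.03 MHz.
34.82 MHz mod fs = 14.76 MHz.
14.76 MHz > fs/2 = 10.03 MHz, folds to fs − 14.76 MHz = 5.3 MHz.
14.76 MHz > fs/2 = 10.03 MHz, folds to fs − 14.76 MHz = 5.3 MHz.
67.02 MHz mod fs = 6.84 MHz.
6.84 MHz ≤ fs/2 = 10.03 MHz, appears at 6.84 MHz.
18.66 MHz > fs/2 = 10.03 MHz, folds to fs − 18.66 MHz = 1.4 MHz.
14.76 MHz and 34.82 MHz both map to 5.3 MHz.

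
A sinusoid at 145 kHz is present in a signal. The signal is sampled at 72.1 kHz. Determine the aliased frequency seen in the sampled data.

0.8 kHz

145 kHz mod fs = 0.8 kHz.
0.8 kHz ≤ fs/2 = 36.05 kHz, appears at 0.8 kHz.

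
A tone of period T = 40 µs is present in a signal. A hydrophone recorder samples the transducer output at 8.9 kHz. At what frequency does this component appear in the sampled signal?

1.7 kHz

T = 40 µs → f = 1/T = 25 kHz.
25 kHz mod fs = 7.2 kHz.
7.2 kHz > fs/2 = 4.45 kHz, folds to fs − 7.2 kHz = 1.7 kHz.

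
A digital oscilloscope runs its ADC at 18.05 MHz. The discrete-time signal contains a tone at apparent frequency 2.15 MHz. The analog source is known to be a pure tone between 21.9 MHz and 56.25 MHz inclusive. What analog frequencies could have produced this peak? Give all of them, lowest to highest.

Frequencies that alias to 2.15 MHz are k·fs ± 2.15 MHz for integer k ≥ 0.
k=0: 2.15 MHz.
k=1: 15.9 MHz, 20.2 MHz.
k=2: 33.95 MHz, 38.25 MHz.
k=3: 52 MHz, 56.3 MHz.
k=4: 70.05 MHz, 74.35 MHz.
Within [21.9 MHz, 56.25 MHz]: 33.95 MHz, 38.25 MHz, 52 MHz.

33.95 MHz, 38.25 MHz, 52 MHz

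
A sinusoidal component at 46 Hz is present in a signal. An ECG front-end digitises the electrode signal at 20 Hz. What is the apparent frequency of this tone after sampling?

46 Hz mod fs = 6 Hz.
6 Hz ≤ fs/2 = 10 Hz, appears at 6 Hz.

6 Hz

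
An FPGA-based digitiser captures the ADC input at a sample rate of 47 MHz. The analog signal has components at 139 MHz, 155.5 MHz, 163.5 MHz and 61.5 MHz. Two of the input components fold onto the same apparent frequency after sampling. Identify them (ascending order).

61.5 MHz, 155.5 MHz

fs/2 = 23.5 MHz.
139 MHz mod fs = 45 MHz.
45 MHz > fs/2 = 23.5 MHz, folds to fs − 45 MHz = 2 MHz.
155.5 MHz mod fs = 14.5 MHz.
14.5 MHz ≤ fs/2 = 23.5 MHz, appears at 14.5 MHz.
163.5 MHz mod fs = 22.5 MHz.
22.5 MHz ≤ fs/2 = 23.5 MHz, appears at 22.5 MHz.
61.5 MHz mod fs = 14.5 MHz.
14.5 MHz ≤ fs/2 = 23.5 MHz, appears at 14.5 MHz.
61.5 MHz and 155.5 MHz both map to 14.5 MHz.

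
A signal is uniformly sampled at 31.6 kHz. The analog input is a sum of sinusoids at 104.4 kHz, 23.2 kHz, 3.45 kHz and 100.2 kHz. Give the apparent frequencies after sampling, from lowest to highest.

3.45 kHz, 5.4 kHz, 8.4 kHz, 9.6 kHz

fs/2 = 15.8 kHz.
104.4 kHz mod fs = 9.6 kHz.
9.6 kHz ≤ fs/2 = 15.8 kHz, appears at 9.6 kHz.
23.2 kHz > fs/2 = 15.8 kHz, folds to fs − 23.2 kHz = 8.4 kHz.
3.45 kHz ≤ fs/2 = 15.8 kHz, passes unchanged.
100.2 kHz mod fs = 5.4 kHz.
5.4 kHz ≤ fs/2 = 15.8 kHz, appears at 5.4 kHz.
Distinct values: {3.45 kHz, 5.4 kHz, 8.4 kHz, 9.6 kHz}.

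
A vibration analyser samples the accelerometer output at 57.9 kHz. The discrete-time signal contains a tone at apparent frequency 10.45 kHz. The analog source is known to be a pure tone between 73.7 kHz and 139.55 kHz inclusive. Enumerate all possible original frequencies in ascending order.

105.35 kHz, 126.25 kHz

Frequencies that alias to 10.45 kHz are k·fs ± 10.45 kHz for integer k ≥ 0.
k=0: 10.45 kHz.
k=1: 47.45 kHz, 68.35 kHz.
k=2: 105.35 kHz, 126.25 kHz.
k=3: 163.25 kHz, 184.15 kHz.
Within [73.7 kHz, 139.55 kHz]: 105.35 kHz, 126.25 kHz.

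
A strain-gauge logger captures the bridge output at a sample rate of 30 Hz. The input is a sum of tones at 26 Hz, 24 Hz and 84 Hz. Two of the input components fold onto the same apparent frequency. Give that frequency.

6 Hz

fs/2 = 15 Hz.
26 Hz > fs/2 = 15 Hz, folds to fs − 26 Hz = 4 Hz.
24 Hz > fs/2 = 15 Hz, folds to fs − 24 Hz = 6 Hz.
84 Hz mod fs = 24 Hz.
24 Hz > fs/2 = 15 Hz, folds to fs − 24 Hz = 6 Hz.
24 Hz and 84 Hz both map to 6 Hz.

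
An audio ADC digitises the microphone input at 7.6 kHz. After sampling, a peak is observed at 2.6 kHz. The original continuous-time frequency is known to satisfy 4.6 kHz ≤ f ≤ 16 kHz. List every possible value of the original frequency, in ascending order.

Frequencies that alias to 2.6 kHz are k·fs ± 2.6 kHz for integer k ≥ 0.
k=0: 2.6 kHz.
k=1: 5 kHz, 10.2 kHz.
k=2: 12.6 kHz, 17.8 kHz.
k=3: 20.2 kHz, 25.4 kHz.
Within [4.6 kHz, 16 kHz]: 5 kHz, 10.2 kHz, 12.6 kHz.

5 kHz, 10.2 kHz, 12.6 kHz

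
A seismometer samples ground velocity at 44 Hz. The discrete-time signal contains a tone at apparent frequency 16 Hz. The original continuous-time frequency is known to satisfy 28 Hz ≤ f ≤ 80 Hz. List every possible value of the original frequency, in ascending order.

28 Hz, 60 Hz, 72 Hz

Frequencies that alias to 16 Hz are k·fs ± 16 Hz for integer k ≥ 0.
k=0: 16 Hz.
k=1: 28 Hz, 60 Hz.
k=2: 72 Hz, 104 Hz.
k=3: 116 Hz, 148 Hz.
Within [28 Hz, 80 Hz]: 28 Hz, 60 Hz, 72 Hz.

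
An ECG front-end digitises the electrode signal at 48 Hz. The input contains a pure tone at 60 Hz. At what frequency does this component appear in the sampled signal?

12 Hz

60 Hz mod fs = 12 Hz.
12 Hz ≤ fs/2 = 24 Hz, appears at 12 Hz.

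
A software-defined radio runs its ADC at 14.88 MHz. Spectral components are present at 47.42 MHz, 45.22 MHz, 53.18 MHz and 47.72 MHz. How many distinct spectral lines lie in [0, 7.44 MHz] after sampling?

4

fs/2 = 7.44 MHz.
47.42 MHz mod fs = 2.78 MHz.
2.78 MHz ≤ fs/2 = 7.44 MHz, appears at 2.78 MHz.
45.22 MHz mod fs = 0.58 MHz.
0.58 MHz ≤ fs/2 = 7.44 MHz, appears at 0.58 MHz.
53.18 MHz mod fs = 8.54 MHz.
8.54 MHz > fs/2 = 7.44 MHz, folds to fs − 8.54 MHz = 6.34 MHz.
47.72 MHz mod fs = 3.08 MHz.
3.08 MHz ≤ fs/2 = 7.44 MHz, appears at 3.08 MHz.
Distinct values: {0.58 MHz, 2.78 MHz, 3.08 MHz, 6.34 MHz} → 4.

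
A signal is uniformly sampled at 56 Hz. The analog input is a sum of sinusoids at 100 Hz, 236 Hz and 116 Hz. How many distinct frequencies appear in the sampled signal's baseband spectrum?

fs/2 = 28 Hz.
100 Hz mod fs = 44 Hz.
44 Hz > fs/2 = 28 Hz, folds to fs − 44 Hz = 12 Hz.
236 Hz mod fs = 12 Hz.
12 Hz ≤ fs/2 = 28 Hz, appears at 12 Hz.
116 Hz mod fs = 4 Hz.
4 Hz ≤ fs/2 = 28 Hz, appears at 4 Hz.
Distinct values: {4 Hz, 12 Hz} → 2.

2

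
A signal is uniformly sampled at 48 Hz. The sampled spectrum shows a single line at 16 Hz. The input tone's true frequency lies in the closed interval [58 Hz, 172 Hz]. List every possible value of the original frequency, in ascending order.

64 Hz, 80 Hz, 112 Hz, 128 Hz, 160 Hz

Frequencies that alias to 16 Hz are k·fs ± 16 Hz for integer k ≥ 0.
k=0: 16 Hz.
k=1: 32 Hz, 64 Hz.
k=2: 80 Hz, 112 Hz.
k=3: 128 Hz, 160 Hz.
k=4: 176 Hz, 208 Hz.
Within [58 Hz, 172 Hz]: 64 Hz, 80 Hz, 112 Hz, 128 Hz, 160 Hz.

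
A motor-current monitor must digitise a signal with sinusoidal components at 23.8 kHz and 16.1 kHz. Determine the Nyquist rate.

Highest-frequency component: 23.8 kHz.
Nyquist rate = 2 × 23.8 kHz = 47.6 kHz.

47.6 kHz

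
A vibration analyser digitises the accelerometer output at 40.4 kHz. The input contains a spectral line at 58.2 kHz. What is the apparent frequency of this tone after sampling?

17.8 kHz

58.2 kHz mod fs = 17.8 kHz.
17.8 kHz ≤ fs/2 = 20.2 kHz, appears at 17.8 kHz.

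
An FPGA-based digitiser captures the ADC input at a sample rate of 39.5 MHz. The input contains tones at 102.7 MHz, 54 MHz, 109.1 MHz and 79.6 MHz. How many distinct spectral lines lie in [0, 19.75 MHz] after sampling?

fs/2 = 19.75 MHz.
102.7 MHz mod fs = 23.7 MHz.
23.7 MHz > fs/2 = 19.75 MHz, folds to fs − 23.7 MHz = 15.8 MHz.
54 MHz mod fs = 14.5 MHz.
14.5 MHz ≤ fs/2 = 19.75 MHz, appears at 14.5 MHz.
109.1 MHz mod fs = 30.1 MHz.
30.1 MHz > fs/2 = 19.75 MHz, folds to fs − 30.1 MHz = 9.4 MHz.
79.6 MHz mod fs = 0.6 MHz.
0.6 MHz ≤ fs/2 = 19.75 MHz, appears at 0.6 MHz.
Distinct values: {0.6 MHz, 9.4 MHz, 14.5 MHz, 15.8 MHz} → 4.

4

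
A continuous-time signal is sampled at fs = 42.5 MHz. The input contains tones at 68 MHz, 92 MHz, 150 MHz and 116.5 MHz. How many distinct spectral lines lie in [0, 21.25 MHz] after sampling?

fs/2 = 21.25 MHz.
68 MHz mod fs = 25.5 MHz.
25.5 MHz > fs/2 = 21.25 MHz, folds to fs − 25.5 MHz = 17 MHz.
92 MHz mod fs = 7 MHz.
7 MHz ≤ fs/2 = 21.25 MHz, appears at 7 MHz.
150 MHz mod fs = 22.5 MHz.
22.5 MHz > fs/2 = 21.25 MHz, folds to fs − 22.5 MHz = 20 MHz.
116.5 MHz mod fs = 31.5 MHz.
31.5 MHz > fs/2 = 21.25 MHz, folds to fs − 31.5 MHz = 11 MHz.
Distinct values: {7 MHz, 11 MHz, 17 MHz, 20 MHz} → 4.

4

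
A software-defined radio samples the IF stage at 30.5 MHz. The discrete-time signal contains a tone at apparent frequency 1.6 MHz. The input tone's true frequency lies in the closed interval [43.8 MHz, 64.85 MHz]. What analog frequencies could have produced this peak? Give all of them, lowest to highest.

Frequencies that alias to 1.6 MHz are k·fs ± 1.6 MHz for integer k ≥ 0.
k=0: 1.6 MHz.
k=1: 28.9 MHz, 32.1 MHz.
k=2: 59.4 MHz, 62.6 MHz.
k=3: 89.9 MHz, 93.1 MHz.
Within [43.8 MHz, 64.85 MHz]: 59.4 MHz, 62.6 MHz.

59.4 MHz, 62.6 MHz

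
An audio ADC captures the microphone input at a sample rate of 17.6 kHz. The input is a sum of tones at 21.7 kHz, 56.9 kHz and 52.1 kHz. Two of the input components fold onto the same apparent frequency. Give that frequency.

4.1 kHz

fs/2 = 8.8 kHz.
21.7 kHz mod fs = 4.1 kHz.
4.1 kHz ≤ fs/2 = 8.8 kHz, appears at 4.1 kHz.
56.9 kHz mod fs = 4.1 kHz.
4.1 kHz ≤ fs/2 = 8.8 kHz, appears at 4.1 kHz.
52.1 kHz mod fs = 16.9 kHz.
16.9 kHz > fs/2 = 8.8 kHz, folds to fs − 16.9 kHz = 0.7 kHz.
21.7 kHz and 56.9 kHz both map to 4.1 kHz.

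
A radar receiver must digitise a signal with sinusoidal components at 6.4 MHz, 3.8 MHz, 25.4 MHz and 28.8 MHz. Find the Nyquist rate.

57.6 MHz

Highest-frequency component: 28.8 MHz.
Nyquist rate = 2 × 28.8 MHz = 57.6 MHz.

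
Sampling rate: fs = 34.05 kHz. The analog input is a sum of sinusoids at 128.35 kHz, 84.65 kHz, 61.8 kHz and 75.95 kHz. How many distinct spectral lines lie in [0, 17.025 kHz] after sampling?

fs/2 = 17.025 kHz.
128.35 kHz mod fs = 26.2 kHz.
26.2 kHz > fs/2 = 17.025 kHz, folds to fs − 26.2 kHz = 7.85 kHz.
84.65 kHz mod fs = 16.55 kHz.
16.55 kHz ≤ fs/2 = 17.025 kHz, appears at 16.55 kHz.
61.8 kHz mod fs = 27.75 kHz.
27.75 kHz > fs/2 = 17.025 kHz, folds to fs − 27.75 kHz = 6.3 kHz.
75.95 kHz mod fs = 7.85 kHz.
7.85 kHz ≤ fs/2 = 17.025 kHz, appears at 7.85 kHz.
Distinct values: {6.3 kHz, 7.85 kHz, 16.55 kHz} → 3.

3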